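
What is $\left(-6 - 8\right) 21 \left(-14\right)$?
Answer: $4116$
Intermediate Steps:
$\left(-6 - 8\right) 21 \left(-14\right) = \left(-14\right) 21 \left(-14\right) = \left(-294\right) \left(-14\right) = 4116$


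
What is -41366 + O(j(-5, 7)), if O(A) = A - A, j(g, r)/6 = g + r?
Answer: -41366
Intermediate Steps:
j(g, r) = 6*g + 6*r (j(g, r) = 6*(g + r) = 6*g + 6*r)
O(A) = 0
-41366 + O(j(-5, 7)) = -41366 + 0 = -41366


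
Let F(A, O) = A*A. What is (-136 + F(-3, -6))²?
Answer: 16129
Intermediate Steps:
F(A, O) = A²
(-136 + F(-3, -6))² = (-136 + (-3)²)² = (-136 + 9)² = (-127)² = 16129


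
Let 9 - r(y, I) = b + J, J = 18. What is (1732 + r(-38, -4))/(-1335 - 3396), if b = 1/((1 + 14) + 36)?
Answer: -87872/241281 ≈ -0.36419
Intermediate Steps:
b = 1/51 (b = 1/(15 + 36) = 1/51 ≈ 0.019608)
r(y, I) = -460/51 (r(y, I) = 9 - (1/51 + 18) = 9 - 1*919/51 = 9 - 919/51 = -460/51)
(1732 + r(-38, -4))/(-1335 - 3396) = (1732 - 460/51)/(-1335 - 3396) = (87872/51)/(-4731) = (87872/51)*(-1/4731) = -87872/241281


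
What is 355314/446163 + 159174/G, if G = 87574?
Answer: 17022302933/6512046427 ≈ 2.6140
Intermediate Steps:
355314/446163 + 159174/G = 355314/446163 + 159174/87574 = 355314*(1/446163) + 159174*(1/87574) = 118438/148721 + 79587/43787 = 17022302933/6512046427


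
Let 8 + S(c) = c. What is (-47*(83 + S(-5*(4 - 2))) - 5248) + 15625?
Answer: 7322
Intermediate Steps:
S(c) = -8 + c
(-47*(83 + S(-5*(4 - 2))) - 5248) + 15625 = (-47*(83 + (-8 - 5*(4 - 2))) - 5248) + 15625 = (-47*(83 + (-8 - 5*2)) - 5248) + 15625 = (-47*(83 + (-8 - 10)) - 5248) + 15625 = (-47*(83 - 18) - 5248) + 15625 = (-47*65 - 5248) + 15625 = (-3055 - 5248) + 15625 = -8303 + 15625 = 7322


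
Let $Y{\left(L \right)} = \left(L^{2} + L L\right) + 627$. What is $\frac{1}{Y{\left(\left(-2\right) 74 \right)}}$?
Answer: $\frac{1}{44435} \approx 2.2505 \cdot 10^{-5}$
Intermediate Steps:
$Y{\left(L \right)} = 627 + 2 L^{2}$ ($Y{\left(L \right)} = \left(L^{2} + L^{2}\right) + 627 = 2 L^{2} + 627 = 627 + 2 L^{2}$)
$\frac{1}{Y{\left(\left(-2\right) 74 \right)}} = \frac{1}{627 + 2 \left(\left(-2\right) 74\right)^{2}} = \frac{1}{627 + 2 \left(-148\right)^{2}} = \frac{1}{627 + 2 \cdot 21904} = \frac{1}{627 + 43808} = \frac{1}{44435}$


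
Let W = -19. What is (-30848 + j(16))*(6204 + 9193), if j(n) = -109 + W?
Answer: -476937472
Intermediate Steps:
j(n) = -128 (j(n) = -109 - 19 = -128)
(-30848 + j(16))*(6204 + 9193) = (-30848 - 128)*(6204 + 9193) = -30976*15397 = -476937472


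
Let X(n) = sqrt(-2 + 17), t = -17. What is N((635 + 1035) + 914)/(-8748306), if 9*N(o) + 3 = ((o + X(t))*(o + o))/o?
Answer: -5165/78734754 - sqrt(15)/39367377 ≈ -6.5698e-5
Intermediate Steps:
X(n) = sqrt(15)
N(o) = -1/3 + 2*o/9 + 2*sqrt(15)/9 (N(o) = -1/3 + (((o + sqrt(15))*(o + o))/o)/9 = -1/3 + (((o + sqrt(15))*(2*o))/o)/9 = -1/3 + ((2*o*(o + sqrt(15)))/o)/9 = -1/3 + (2*o + 2*sqrt(15))/9 = -1/3 + (2*o/9 + 2*sqrt(15)/9) = -1/3 + 2*o/9 + 2*sqrt(15)/9)
N((635 + 1035) + 914)/(-8748306) = (-1/3 + 2*((635 + 1035) + 914)/9 + 2*sqrt(15)/9)/(-8748306) = (-1/3 + 2*(1670 + 914)/9 + 2*sqrt(15)/9)*(-1/8748306) = (-1/3 + (2/9)*2584 + 2*sqrt(15)/9)*(-1/8748306) = (-1/3 + 5168/9 + 2*sqrt(15)/9)*(-1/8748306) = (5165/9 + 2*sqrt(15)/9)*(-1/8748306) = -5165/78734754 - sqrt(15)/39367377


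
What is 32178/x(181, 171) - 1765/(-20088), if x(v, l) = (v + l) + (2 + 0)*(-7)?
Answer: 323494117/3394872 ≈ 95.289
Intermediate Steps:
x(v, l) = -14 + l + v (x(v, l) = (l + v) + 2*(-7) = (l + v) - 14 = -14 + l + v)
32178/x(181, 171) - 1765/(-20088) = 32178/(-14 + 171 + 181) - 1765/(-20088) = 32178/338 - 1765*(-1/20088) = 32178*(1/338) + 1765/20088 = 16089/169 + 1765/20088 = 323494117/3394872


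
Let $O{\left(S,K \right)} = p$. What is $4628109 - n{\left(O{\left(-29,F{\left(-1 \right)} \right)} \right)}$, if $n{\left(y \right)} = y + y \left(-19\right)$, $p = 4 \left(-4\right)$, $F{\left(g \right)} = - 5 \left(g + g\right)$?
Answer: $4627821$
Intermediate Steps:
$F{\left(g \right)} = - 10 g$ ($F{\left(g \right)} = - 5 \cdot 2 g = - 10 g$)
$p = -16$
$O{\left(S,K \right)} = -16$
$n{\left(y \right)} = - 18 y$ ($n{\left(y \right)} = y - 19 y = - 18 y$)
$4628109 - n{\left(O{\left(-29,F{\left(-1 \right)} \right)} \right)} = 4628109 - \left(-18\right) \left(-16\right) = 4628109 - 288 = 4627821$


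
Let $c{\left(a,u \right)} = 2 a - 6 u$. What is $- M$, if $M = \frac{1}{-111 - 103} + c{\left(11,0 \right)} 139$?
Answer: $- \frac{654411}{214} \approx -3058.0$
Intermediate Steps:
$c{\left(a,u \right)} = - 6 u + 2 a$
$M = \frac{654411}{214}$ ($M = \frac{1}{-111 - 103} + \left(\left(-6\right) 0 + 2 \cdot 11\right) 139 = \frac{1}{-214} + \left(0 + 22\right) 139 = - \frac{1}{214} + 22 \cdot 139 = - \frac{1}{214} + 3058 = \frac{654411}{214} \approx 3058.0$)
$- M = \left(-1\right) \frac{654411}{214} = - \frac{654411}{214}$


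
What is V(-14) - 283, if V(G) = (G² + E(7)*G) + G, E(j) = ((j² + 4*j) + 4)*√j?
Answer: -101 - 1134*√7 ≈ -3101.3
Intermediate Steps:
E(j) = √j*(4 + j² + 4*j) (E(j) = (4 + j² + 4*j)*√j = √j*(4 + j² + 4*j))
V(G) = G + G² + 81*G*√7 (V(G) = (G² + (√7*(4 + 7² + 4*7))*G) + G = (G² + (√7*(4 + 49 + 28))*G) + G = (G² + (√7*81)*G) + G = (G² + (81*√7)*G) + G = (G² + 81*G*√7) + G = G + G² + 81*G*√7)
V(-14) - 283 = -14*(1 - 14 + 81*√7) - 283 = -14*(-13 + 81*√7) - 283 = (182 - 1134*√7) - 283 = -101 - 1134*√7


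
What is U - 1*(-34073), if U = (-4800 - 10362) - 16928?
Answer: 1983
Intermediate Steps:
U = -32090 (U = -15162 - 16928 = -32090)
U - 1*(-34073) = -32090 - 1*(-34073) = -32090 + 34073 = 1983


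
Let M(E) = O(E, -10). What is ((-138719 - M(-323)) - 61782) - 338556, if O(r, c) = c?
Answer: -539047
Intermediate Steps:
M(E) = -10
((-138719 - M(-323)) - 61782) - 338556 = ((-138719 - 1*(-10)) - 61782) - 338556 = ((-138719 + 10) - 61782) - 338556 = (-138709 - 61782) - 338556 = -200491 - 338556 = -539047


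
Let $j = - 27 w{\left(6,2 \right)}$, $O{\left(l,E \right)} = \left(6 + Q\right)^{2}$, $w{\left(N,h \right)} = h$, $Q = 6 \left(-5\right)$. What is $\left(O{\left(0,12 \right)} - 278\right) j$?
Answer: $-16092$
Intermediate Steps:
$Q = -30$
$O{\left(l,E \right)} = 576$ ($O{\left(l,E \right)} = \left(6 - 30\right)^{2} = \left(-24\right)^{2} = 576$)
$j = -54$ ($j = \left(-27\right) 2 = -54$)
$\left(O{\left(0,12 \right)} - 278\right) j = \left(576 - 278\right) \left(-54\right) = 298 \left(-54\right) = -16092$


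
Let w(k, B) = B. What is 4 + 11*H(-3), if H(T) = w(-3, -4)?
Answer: -40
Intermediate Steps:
H(T) = -4
4 + 11*H(-3) = 4 + 11*(-4) = 4 - 44 = -40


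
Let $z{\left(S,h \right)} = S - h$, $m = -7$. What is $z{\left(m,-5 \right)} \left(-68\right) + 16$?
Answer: $152$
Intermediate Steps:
$z{\left(m,-5 \right)} \left(-68\right) + 16 = \left(-7 - -5\right) \left(-68\right) + 16 = \left(-7 + 5\right) \left(-68\right) + 16 = \left(-2\right) \left(-68\right) + 16 = 136 + 16 = 152$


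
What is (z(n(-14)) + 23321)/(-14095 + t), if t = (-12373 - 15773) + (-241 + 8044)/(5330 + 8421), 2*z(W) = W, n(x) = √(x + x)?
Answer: -320687071/580848188 - 13751*I*√7/580848188 ≈ -0.5521 - 6.2636e-5*I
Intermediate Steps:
n(x) = √2*√x (n(x) = √(2*x) = √2*√x)
z(W) = W/2
t = -387027843/13751 (t = -28146 + 7803/13751 = -387027843/13751 ≈ -28145.)
(z(n(-14)) + 23321)/(-14095 + t) = ((√2*√(-14))/2 + 23321)/(-14095 - 387027843/13751) = ((√2*(I*√14))/2 + 23321)/(-580848188/13751) = ((2*I*√7)/2 + 23321)*(-13751/580848188) = (I*√7 + 23321)*(-13751/580848188) = (23321 + I*√7)*(-13751/580848188) = -320687071/580848188 - 13751*I*√7/580848188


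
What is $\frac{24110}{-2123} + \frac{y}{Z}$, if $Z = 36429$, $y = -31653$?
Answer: $- \frac{315167503}{25779589} \approx -12.225$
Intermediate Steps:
$\frac{24110}{-2123} + \frac{y}{Z} = \frac{24110}{-2123} - \frac{31653}{36429} = 24110 \left(- \frac{1}{2123}\right) - \frac{10551}{12143} = - \frac{24110}{2123} - \frac{10551}{12143} = - \frac{315167503}{25779589}$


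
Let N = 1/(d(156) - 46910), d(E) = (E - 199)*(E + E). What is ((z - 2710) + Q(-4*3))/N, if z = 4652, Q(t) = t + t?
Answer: -115705268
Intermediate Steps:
Q(t) = 2*t
d(E) = 2*E*(-199 + E) (d(E) = (-199 + E)*(2*E) = 2*E*(-199 + E))
N = -1/60326 (N = 1/(2*156*(-199 + 156) - 46910) = 1/(2*156*(-43) - 46910) = 1/(-13416 - 46910) = 1/(-60326) = -1/60326 ≈ -1.6577e-5)
((z - 2710) + Q(-4*3))/N = ((4652 - 2710) + 2*(-4*3))/(-1/60326) = (1942 + 2*(-12))*(-60326) = (1942 - 24)*(-60326) = 1918*(-60326) = -115705268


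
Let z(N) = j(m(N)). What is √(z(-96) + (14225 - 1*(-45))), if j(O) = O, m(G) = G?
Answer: √14174 ≈ 119.05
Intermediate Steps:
z(N) = N
√(z(-96) + (14225 - 1*(-45))) = √(-96 + (14225 - 1*(-45))) = √(-96 + (14225 + 45)) = √(-96 + 14270) = √14174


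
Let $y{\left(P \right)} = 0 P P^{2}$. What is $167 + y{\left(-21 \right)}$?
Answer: $167$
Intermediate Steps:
$y{\left(P \right)} = 0$ ($y{\left(P \right)} = 0 P^{2} = 0$)
$167 + y{\left(-21 \right)} = 167 + 0 = 167$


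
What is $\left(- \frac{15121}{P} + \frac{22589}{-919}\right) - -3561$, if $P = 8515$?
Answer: $\frac{27659598351}{7825285} \approx 3534.6$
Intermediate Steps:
$\left(- \frac{15121}{P} + \frac{22589}{-919}\right) - -3561 = \left(- \frac{15121}{8515} + \frac{22589}{-919}\right) - -3561 = \left(\left(-15121\right) \frac{1}{8515} + 22589 \left(- \frac{1}{919}\right)\right) + 3561 = \left(- \frac{15121}{8515} - \frac{22589}{919}\right) + 3561 = - \frac{206241534}{7825285} + 3561 = \frac{27659598351}{7825285}$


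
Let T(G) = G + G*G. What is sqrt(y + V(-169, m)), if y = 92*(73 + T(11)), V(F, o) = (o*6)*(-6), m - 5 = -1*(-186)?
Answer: 4*sqrt(749) ≈ 109.47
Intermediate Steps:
m = 191 (m = 5 - 1*(-186) = 5 + 186 = 191)
V(F, o) = -36*o (V(F, o) = (6*o)*(-6) = -36*o)
T(G) = G + G**2
y = 18860 (y = 92*(73 + 11*(1 + 11)) = 92*(73 + 11*12) = 92*(73 + 132) = 92*205 = 18860)
sqrt(y + V(-169, m)) = sqrt(18860 - 36*191) = sqrt(18860 - 6876) = sqrt(11984) = 4*sqrt(749)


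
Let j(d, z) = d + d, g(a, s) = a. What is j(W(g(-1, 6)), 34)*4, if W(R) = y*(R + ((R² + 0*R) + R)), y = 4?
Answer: -32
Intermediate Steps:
W(R) = 4*R² + 8*R (W(R) = 4*(R + ((R² + 0*R) + R)) = 4*(R + ((R² + 0) + R)) = 4*(R + (R² + R)) = 4*(R + (R + R²)) = 4*(R² + 2*R) = 4*R² + 8*R)
j(d, z) = 2*d
j(W(g(-1, 6)), 34)*4 = (2*(4*(-1)*(2 - 1)))*4 = (2*(4*(-1)*1))*4 = (2*(-4))*4 = -8*4 = -32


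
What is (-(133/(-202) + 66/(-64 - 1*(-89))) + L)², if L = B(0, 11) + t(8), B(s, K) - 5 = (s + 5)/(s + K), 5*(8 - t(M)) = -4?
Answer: 464800788169/3085802500 ≈ 150.63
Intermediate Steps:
t(M) = 44/5 (t(M) = 8 - ⅕*(-4) = 8 + ⅘ = 44/5)
B(s, K) = 5 + (5 + s)/(K + s) (B(s, K) = 5 + (s + 5)/(s + K) = 5 + (5 + s)/(K + s))
L = 784/55 (L = (5 + 5*11 + 6*0)/(11 + 0) + 44/5 = (5 + 55 + 0)/11 + 44/5 = (1/11)*60 + 44/5 = 60/11 + 44/5 = 784/55 ≈ 14.255)
(-(133/(-202) + 66/(-64 - 1*(-89))) + L)² = (-(133/(-202) + 66/(-64 - 1*(-89))) + 784/55)² = (-(133*(-1/202) + 66/(-64 + 89)) + 784/55)² = (-(-133/202 + 66/25) + 784/55)² = (-1*10007/5050 + 784/55)² = (-10007/5050 + 784/55)² = (681763/55550)² = 464800788169/3085802500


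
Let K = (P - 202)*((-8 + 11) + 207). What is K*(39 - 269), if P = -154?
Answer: 17194800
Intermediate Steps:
K = -74760 (K = (-154 - 202)*((-8 + 11) + 207) = -356*(3 + 207) = -356*210 = -74760)
K*(39 - 269) = -74760*(39 - 269) = -74760*(-230) = 17194800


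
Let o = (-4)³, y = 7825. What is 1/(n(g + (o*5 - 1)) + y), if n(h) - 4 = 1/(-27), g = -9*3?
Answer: 27/211382 ≈ 0.00012773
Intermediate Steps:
g = -27
o = -64
n(h) = 107/27 (n(h) = 4 + 1/(-27) = 4 - 1/27 = 107/27)
1/(n(g + (o*5 - 1)) + y) = 1/(107/27 + 7825) = 1/(211382/27) = 27/211382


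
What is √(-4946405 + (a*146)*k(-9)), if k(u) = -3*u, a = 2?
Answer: I*√4938521 ≈ 2222.3*I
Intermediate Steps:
√(-4946405 + (a*146)*k(-9)) = √(-4946405 + (2*146)*(-3*(-9))) = √(-4946405 + 292*27) = √(-4946405 + 7884) = √(-4938521) = I*√4938521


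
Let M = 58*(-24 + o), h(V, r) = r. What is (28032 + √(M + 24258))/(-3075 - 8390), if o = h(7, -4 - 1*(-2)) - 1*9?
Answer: -28032/11465 - 2*√5557/11465 ≈ -2.4580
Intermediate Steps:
o = -11 (o = (-4 - 1*(-2)) - 1*9 = (-4 + 2) - 9 = -2 - 9 = -11)
M = -2030 (M = 58*(-24 - 11) = 58*(-35) = -2030)
(28032 + √(M + 24258))/(-3075 - 8390) = (28032 + √(-2030 + 24258))/(-3075 - 8390) = (28032 + √22228)/(-11465) = (28032 + 2*√5557)*(-1/11465) = -28032/11465 - 2*√5557/11465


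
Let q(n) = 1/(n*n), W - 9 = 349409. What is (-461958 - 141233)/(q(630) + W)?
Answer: -239406507900/138684004201 ≈ -1.7263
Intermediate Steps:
W = 349418 (W = 9 + 349409 = 349418)
q(n) = n⁻² (q(n) = 1/(n²) = n⁻²)
(-461958 - 141233)/(q(630) + W) = (-461958 - 141233)/(630⁻² + 349418) = -603191/(1/396900 + 349418) = -603191/138684004201/396900 = -603191*396900/138684004201 = -239406507900/138684004201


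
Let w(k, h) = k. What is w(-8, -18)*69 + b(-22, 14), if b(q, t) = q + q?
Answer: -596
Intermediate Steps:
b(q, t) = 2*q
w(-8, -18)*69 + b(-22, 14) = -8*69 + 2*(-22) = -552 - 44 = -596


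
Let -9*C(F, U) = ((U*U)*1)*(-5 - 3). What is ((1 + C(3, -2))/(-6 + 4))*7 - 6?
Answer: -395/18 ≈ -21.944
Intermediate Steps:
C(F, U) = 8*U**2/9 (C(F, U) = -(U*U)*1*(-5 - 3)/9 = -U**2*1*(-8)/9 = -U**2*(-8)/9 = -(-8)*U**2/9 = 8*U**2/9)
((1 + C(3, -2))/(-6 + 4))*7 - 6 = ((1 + (8/9)*(-2)**2)/(-6 + 4))*7 - 6 = ((1 + (8/9)*4)/(-2))*7 - 6 = ((1 + 32/9)*(-1/2))*7 - 6 = ((41/9)*(-1/2))*7 - 6 = -41/18*7 - 6 = -287/18 - 6 = -395/18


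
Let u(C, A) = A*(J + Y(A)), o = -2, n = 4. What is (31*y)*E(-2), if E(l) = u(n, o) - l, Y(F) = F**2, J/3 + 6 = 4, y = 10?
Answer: 1860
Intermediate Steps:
J = -6 (J = -18 + 3*4 = -18 + 12 = -6)
u(C, A) = A*(-6 + A**2)
E(l) = 4 - l (E(l) = -2*(-6 + (-2)**2) - l = -2*(-6 + 4) - l = -2*(-2) - l = 4 - l)
(31*y)*E(-2) = (31*10)*(4 - 1*(-2)) = 310*(4 + 2) = 310*6 = 1860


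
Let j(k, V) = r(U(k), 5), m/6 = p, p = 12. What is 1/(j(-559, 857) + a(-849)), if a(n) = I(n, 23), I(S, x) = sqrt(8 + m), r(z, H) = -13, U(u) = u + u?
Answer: -13/89 - 4*sqrt(5)/89 ≈ -0.24656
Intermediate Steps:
U(u) = 2*u
m = 72 (m = 6*12 = 72)
j(k, V) = -13
I(S, x) = 4*sqrt(5) (I(S, x) = sqrt(8 + 72) = sqrt(80) = 4*sqrt(5))
a(n) = 4*sqrt(5)
1/(j(-559, 857) + a(-849)) = 1/(-13 + 4*sqrt(5))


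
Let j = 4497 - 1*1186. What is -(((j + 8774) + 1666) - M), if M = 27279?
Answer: 13528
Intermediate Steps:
j = 3311 (j = 4497 - 1186 = 3311)
-(((j + 8774) + 1666) - M) = -(((3311 + 8774) + 1666) - 1*27279) = -((12085 + 1666) - 27279) = -(13751 - 27279) = -1*(-13528) = 13528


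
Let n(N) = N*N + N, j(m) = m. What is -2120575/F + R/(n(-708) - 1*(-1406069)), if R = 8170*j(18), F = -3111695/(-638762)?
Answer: -103304182858125082/237313419175 ≈ -4.3531e+5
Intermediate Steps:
n(N) = N + N² (n(N) = N² + N = N + N²)
F = 3111695/638762 (F = -3111695*(-1/638762) = 3111695/638762 ≈ 4.8714)
R = 147060 (R = 8170*18 = 147060)
-2120575/F + R/(n(-708) - 1*(-1406069)) = -2120575/3111695/638762 + 147060/(-708*(1 - 708) - 1*(-1406069)) = -2120575*638762/3111695 + 147060/(-708*(-707) + 1406069) = -270908545630/622339 + 147060/(500556 + 1406069) = -270908545630/622339 + 147060/1906625 = -270908545630/622339 + 147060*(1/1906625) = -270908545630/622339 + 29412/381325 = -103304182858125082/237313419175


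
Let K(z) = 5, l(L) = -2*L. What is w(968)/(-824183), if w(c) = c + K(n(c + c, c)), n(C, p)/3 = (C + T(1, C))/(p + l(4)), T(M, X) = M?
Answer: -973/824183 ≈ -0.0011806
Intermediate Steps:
n(C, p) = 3*(1 + C)/(-8 + p) (n(C, p) = 3*((C + 1)/(p - 2*4)) = 3*((1 + C)/(p - 8)) = 3*((1 + C)/(-8 + p)) = 3*(1 + C)/(-8 + p))
w(c) = 5 + c (w(c) = c + 5 = 5 + c)
w(968)/(-824183) = (5 + 968)/(-824183) = 973*(-1/824183) = -973/824183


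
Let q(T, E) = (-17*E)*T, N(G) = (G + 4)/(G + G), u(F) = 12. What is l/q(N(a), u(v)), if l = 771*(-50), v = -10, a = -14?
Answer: 8995/17 ≈ 529.12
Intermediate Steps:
l = -38550
N(G) = (4 + G)/(2*G) (N(G) = (4 + G)/((2*G)) = (4 + G)*(1/(2*G)) = (4 + G)/(2*G))
q(T, E) = -17*E*T
l/q(N(a), u(v)) = -38550*7/(51*(4 - 14)) = -38550/((-17*12*(½)*(-1/14)*(-10))) = -38550/((-17*12*5/14)) = -38550/(-510/7) = -38550*(-7/510) = 8995/17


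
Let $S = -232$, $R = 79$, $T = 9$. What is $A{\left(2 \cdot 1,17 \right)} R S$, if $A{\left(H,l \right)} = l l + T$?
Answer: $-5461744$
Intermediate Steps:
$A{\left(H,l \right)} = 9 + l^{2}$ ($A{\left(H,l \right)} = l l + 9 = l^{2} + 9 = 9 + l^{2}$)
$A{\left(2 \cdot 1,17 \right)} R S = \left(9 + 17^{2}\right) 79 \left(-232\right) = \left(9 + 289\right) 79 \left(-232\right) = 298 \cdot 79 \left(-232\right) = 23542 \left(-232\right) = -5461744$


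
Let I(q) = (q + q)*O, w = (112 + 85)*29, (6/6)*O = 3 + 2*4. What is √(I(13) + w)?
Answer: √5999 ≈ 77.453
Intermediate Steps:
O = 11 (O = 3 + 2*4 = 3 + 8 = 11)
w = 5713 (w = 197*29 = 5713)
I(q) = 22*q (I(q) = (q + q)*11 = (2*q)*11 = 22*q)
√(I(13) + w) = √(22*13 + 5713) = √(286 + 5713) = √5999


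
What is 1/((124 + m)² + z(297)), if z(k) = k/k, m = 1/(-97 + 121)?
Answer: 576/8863105 ≈ 6.4989e-5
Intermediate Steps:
m = 1/24 ≈ 0.041667
z(k) = 1
1/((124 + m)² + z(297)) = 1/((124 + 1/24)² + 1) = 1/((2977/24)² + 1) = 1/(8862529/576 + 1) = 1/(8863105/576) = 576/8863105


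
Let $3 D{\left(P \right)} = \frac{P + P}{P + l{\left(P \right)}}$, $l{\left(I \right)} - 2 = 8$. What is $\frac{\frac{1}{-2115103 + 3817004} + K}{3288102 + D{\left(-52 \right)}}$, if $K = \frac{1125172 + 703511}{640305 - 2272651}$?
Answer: $- \frac{196070855024331}{575482938598520398588} \approx -3.4071 \cdot 10^{-7}$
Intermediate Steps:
$l{\left(I \right)} = 10$ ($l{\left(I \right)} = 2 + 8 = 10$)
$D{\left(P \right)} = \frac{2 P}{3 \left(10 + P\right)}$ ($D{\left(P \right)} = \frac{\left(P + P\right) \frac{1}{P + 10}}{3} = \frac{2 P \frac{1}{10 + P}}{3} = \frac{2 P}{3 \left(10 + P\right)}$)
$K = - \frac{1828683}{1632346}$ ($K = \frac{1828683}{-1632346} = 1828683 \left(- \frac{1}{1632346}\right) = - \frac{1828683}{1632346} \approx -1.1203$)
$\frac{\frac{1}{-2115103 + 3817004} + K}{3288102 + D{\left(-52 \right)}} = \frac{\frac{1}{-2115103 + 3817004} - \frac{1828683}{1632346}}{3288102 + \frac{2}{3} \left(-52\right) \frac{1}{10 - 52}} = \frac{\frac{1}{1701901} - \frac{1828683}{1632346}}{3288102 + \frac{2}{3} \left(-52\right) \frac{1}{-42}} = \frac{\frac{1}{1701901} - \frac{1828683}{1632346}}{3288102 + \frac{2}{3} \left(-52\right) \left(- \frac{1}{42}\right)} = - \frac{3112235794037}{2778091289746 \left(3288102 + \frac{52}{63}\right)} = - \frac{3112235794037}{2778091289746 \cdot \frac{207150478}{63}} = \left(- \frac{3112235794037}{2778091289746}\right) \frac{63}{207150478} = - \frac{196070855024331}{575482938598520398588}$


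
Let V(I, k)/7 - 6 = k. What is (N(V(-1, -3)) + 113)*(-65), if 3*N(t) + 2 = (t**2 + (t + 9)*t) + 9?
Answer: -92105/3 ≈ -30702.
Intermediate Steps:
V(I, k) = 42 + 7*k
N(t) = 7/3 + t**2/3 + t*(9 + t)/3 (N(t) = -2/3 + ((t**2 + (t + 9)*t) + 9)/3 = -2/3 + ((t**2 + (9 + t)*t) + 9)/3 = -2/3 + ((t**2 + t*(9 + t)) + 9)/3 = -2/3 + (9 + t**2 + t*(9 + t))/3 = -2/3 + (3 + t**2/3 + t*(9 + t)/3) = 7/3 + t**2/3 + t*(9 + t)/3)
(N(V(-1, -3)) + 113)*(-65) = ((7/3 + 3*(42 + 7*(-3)) + 2*(42 + 7*(-3))**2/3) + 113)*(-65) = ((7/3 + 3*(42 - 21) + 2*(42 - 21)**2/3) + 113)*(-65) = ((7/3 + 3*21 + (2/3)*21**2) + 113)*(-65) = ((7/3 + 63 + (2/3)*441) + 113)*(-65) = ((7/3 + 63 + 294) + 113)*(-65) = (1078/3 + 113)*(-65) = (1417/3)*(-65) = -92105/3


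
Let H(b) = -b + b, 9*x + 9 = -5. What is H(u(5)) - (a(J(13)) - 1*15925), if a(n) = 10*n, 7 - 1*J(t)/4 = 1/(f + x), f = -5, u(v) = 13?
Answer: 922695/59 ≈ 15639.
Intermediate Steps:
x = -14/9 (x = -1 + (⅑)*(-5) = -1 - 5/9 = -14/9 ≈ -1.5556)
H(b) = 0
J(t) = 1688/59 (J(t) = 28 - 4/(-5 - 14/9) = 28 - 4/(-59/9) = 28 - 4*(-9/59) = 28 + 36/59 = 1688/59)
H(u(5)) - (a(J(13)) - 1*15925) = 0 - (10*(1688/59) - 1*15925) = 0 - (16880/59 - 15925) = 0 - 1*(-922695/59) = 0 + 922695/59 = 922695/59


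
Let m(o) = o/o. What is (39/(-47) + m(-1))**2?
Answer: 64/2209 ≈ 0.028972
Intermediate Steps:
m(o) = 1
(39/(-47) + m(-1))**2 = (39/(-47) + 1)**2 = (39*(-1/47) + 1)**2 = (-39/47 + 1)**2 = (8/47)**2 = 64/2209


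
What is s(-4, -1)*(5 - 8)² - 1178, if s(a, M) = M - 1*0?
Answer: -1187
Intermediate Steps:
s(a, M) = M (s(a, M) = M + 0 = M)
s(-4, -1)*(5 - 8)² - 1178 = -(5 - 8)² - 1178 = -1*(-3)² - 1178 = -1*9 - 1178 = -9 - 1178 = -1187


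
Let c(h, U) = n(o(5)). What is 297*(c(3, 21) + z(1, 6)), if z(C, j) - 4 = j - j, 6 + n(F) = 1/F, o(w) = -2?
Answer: -1485/2 ≈ -742.50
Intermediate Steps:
n(F) = -6 + 1/F
c(h, U) = -13/2 (c(h, U) = -6 + 1/(-2) = -6 - ½ = -13/2)
z(C, j) = 4 (z(C, j) = 4 + (j - j) = 4 + 0 = 4)
297*(c(3, 21) + z(1, 6)) = 297*(-13/2 + 4) = 297*(-5/2) = -1485/2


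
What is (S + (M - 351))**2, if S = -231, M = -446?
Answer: 1056784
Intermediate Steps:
(S + (M - 351))**2 = (-231 + (-446 - 351))**2 = (-231 - 797)**2 = (-1028)**2 = 1056784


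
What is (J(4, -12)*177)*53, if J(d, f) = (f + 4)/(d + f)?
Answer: 9381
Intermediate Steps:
J(d, f) = (4 + f)/(d + f)
(J(4, -12)*177)*53 = (((4 - 12)/(4 - 12))*177)*53 = ((-8/(-8))*177)*53 = (-⅛*(-8)*177)*53 = (1*177)*53 = 177*53 = 9381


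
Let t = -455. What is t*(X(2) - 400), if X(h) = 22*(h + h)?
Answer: 141960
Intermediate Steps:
X(h) = 44*h (X(h) = 22*(2*h) = 44*h)
t*(X(2) - 400) = -455*(44*2 - 400) = -455*(88 - 400) = -455*(-312) = 141960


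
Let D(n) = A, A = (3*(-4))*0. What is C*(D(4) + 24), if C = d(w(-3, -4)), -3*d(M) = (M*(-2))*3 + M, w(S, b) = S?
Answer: -120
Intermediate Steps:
A = 0 (A = -12*0 = 0)
d(M) = 5*M/3 (d(M) = -((M*(-2))*3 + M)/3 = -(-2*M*3 + M)/3 = -(-6*M + M)/3 = -(-5)*M/3 = 5*M/3)
C = -5 (C = (5/3)*(-3) = -5)
D(n) = 0
C*(D(4) + 24) = -5*(0 + 24) = -5*24 = -120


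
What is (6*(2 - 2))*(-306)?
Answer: 0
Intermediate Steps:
(6*(2 - 2))*(-306) = (6*0)*(-306) = 0*(-306) = 0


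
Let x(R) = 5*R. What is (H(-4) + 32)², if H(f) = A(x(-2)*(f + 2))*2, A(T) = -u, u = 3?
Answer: 676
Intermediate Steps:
A(T) = -3 (A(T) = -1*3 = -3)
H(f) = -6 (H(f) = -3*2 = -6)
(H(-4) + 32)² = (-6 + 32)² = 26² = 676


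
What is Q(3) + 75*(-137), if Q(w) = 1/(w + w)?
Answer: -61649/6 ≈ -10275.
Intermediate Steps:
Q(w) = 1/(2*w)
Q(3) + 75*(-137) = (1/2)/3 + 75*(-137) = (1/2)*(1/3) - 10275 = 1/6 - 10275 = -61649/6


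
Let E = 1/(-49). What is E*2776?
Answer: -2776/49 ≈ -56.653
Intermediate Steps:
E = -1/49 ≈ -0.020408
E*2776 = -1/49*2776 = -2776/49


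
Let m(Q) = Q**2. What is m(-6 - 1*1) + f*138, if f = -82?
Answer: -11267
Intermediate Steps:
m(-6 - 1*1) + f*138 = (-6 - 1*1)**2 - 82*138 = (-6 - 1)**2 - 11316 = (-7)**2 - 11316 = 49 - 11316 = -11267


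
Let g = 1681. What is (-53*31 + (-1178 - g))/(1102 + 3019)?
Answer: -4502/4121 ≈ -1.0925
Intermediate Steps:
(-53*31 + (-1178 - g))/(1102 + 3019) = (-53*31 + (-1178 - 1*1681))/(1102 + 3019) = (-1643 + (-1178 - 1681))/4121 = (-1643 - 2859)*(1/4121) = -4502*1/4121 = -4502/4121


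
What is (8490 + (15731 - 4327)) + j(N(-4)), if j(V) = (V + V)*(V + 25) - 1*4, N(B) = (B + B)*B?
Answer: 23538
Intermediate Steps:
N(B) = 2*B² (N(B) = (2*B)*B = 2*B²)
j(V) = -4 + 2*V*(25 + V) (j(V) = (2*V)*(25 + V) - 4 = 2*V*(25 + V) - 4 = -4 + 2*V*(25 + V))
(8490 + (15731 - 4327)) + j(N(-4)) = (8490 + (15731 - 4327)) + (-4 + 2*(2*(-4)²)² + 50*(2*(-4)²)) = (8490 + 11404) + (-4 + 2*(2*16)² + 50*(2*16)) = 19894 + (-4 + 2*32² + 50*32) = 19894 + (-4 + 2*1024 + 1600) = 19894 + (-4 + 2048 + 1600) = 19894 + 3644 = 23538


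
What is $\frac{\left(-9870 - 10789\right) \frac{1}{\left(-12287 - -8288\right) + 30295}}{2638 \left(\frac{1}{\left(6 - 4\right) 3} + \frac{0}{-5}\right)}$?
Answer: $- \frac{61977}{34684424} \approx -0.0017869$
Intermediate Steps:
$\frac{\left(-9870 - 10789\right) \frac{1}{\left(-12287 - -8288\right) + 30295}}{2638 \left(\frac{1}{\left(6 - 4\right) 3} + \frac{0}{-5}\right)} = \frac{\left(-20659\right) \frac{1}{\left(-12287 + 8288\right) + 30295}}{2638 \left(\frac{1}{2} \cdot \frac{1}{3} + 0 \left(- \frac{1}{5}\right)\right)} = \frac{\left(-20659\right) \frac{1}{-3999 + 30295}}{2638 \left(\frac{1}{2} \cdot \frac{1}{3} + 0\right)} = \frac{\left(-20659\right) \frac{1}{26296}}{2638 \left(\frac{1}{6} + 0\right)} = \frac{\left(-20659\right) \frac{1}{26296}}{2638 \cdot \frac{1}{6}} = - \frac{20659}{26296 \cdot \frac{1319}{3}} = \left(- \frac{20659}{26296}\right) \frac{3}{1319} = - \frac{61977}{34684424}$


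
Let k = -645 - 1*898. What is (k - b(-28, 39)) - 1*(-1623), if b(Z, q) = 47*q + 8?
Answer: -1761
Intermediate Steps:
b(Z, q) = 8 + 47*q
k = -1543 (k = -645 - 898 = -1543)
(k - b(-28, 39)) - 1*(-1623) = (-1543 - (8 + 47*39)) - 1*(-1623) = (-1543 - (8 + 1833)) + 1623 = (-1543 - 1*1841) + 1623 = (-1543 - 1841) + 1623 = -3384 + 1623 = -1761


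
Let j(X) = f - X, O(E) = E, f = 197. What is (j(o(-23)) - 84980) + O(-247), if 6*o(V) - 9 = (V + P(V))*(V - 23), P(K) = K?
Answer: -512305/6 ≈ -85384.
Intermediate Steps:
o(V) = 3/2 + V*(-23 + V)/3 (o(V) = 3/2 + ((V + V)*(V - 23))/6 = 3/2 + ((2*V)*(-23 + V))/6 = 3/2 + (2*V*(-23 + V))/6 = 3/2 + V*(-23 + V)/3)
j(X) = 197 - X
(j(o(-23)) - 84980) + O(-247) = ((197 - (3/2 - 23/3*(-23) + (1/3)*(-23)**2)) - 84980) - 247 = ((197 - (3/2 + 529/3 + (1/3)*529)) - 84980) - 247 = ((197 - (3/2 + 529/3 + 529/3)) - 84980) - 247 = ((197 - 1*2125/6) - 84980) - 247 = ((197 - 2125/6) - 84980) - 247 = (-943/6 - 84980) - 247 = -510823/6 - 247 = -512305/6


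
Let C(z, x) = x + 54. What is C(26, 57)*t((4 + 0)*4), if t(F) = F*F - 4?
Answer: 27972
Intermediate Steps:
C(z, x) = 54 + x
t(F) = -4 + F**2 (t(F) = F**2 - 4 = -4 + F**2)
C(26, 57)*t((4 + 0)*4) = (54 + 57)*(-4 + ((4 + 0)*4)**2) = 111*(-4 + (4*4)**2) = 111*(-4 + 16**2) = 111*(-4 + 256) = 111*252 = 27972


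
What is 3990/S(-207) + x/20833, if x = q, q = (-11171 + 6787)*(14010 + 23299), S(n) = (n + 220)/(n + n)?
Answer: -36539513908/270829 ≈ -1.3492e+5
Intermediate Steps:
S(n) = (220 + n)/(2*n) (S(n) = (220 + n)/((2*n)) = (220 + n)*(1/(2*n)) = (220 + n)/(2*n))
q = -163562656 (q = -4384*37309 = -163562656)
x = -163562656
3990/S(-207) + x/20833 = 3990/(((½)*(220 - 207)/(-207))) - 163562656/20833 = 3990/(((½)*(-1/207)*13)) - 163562656*1/20833 = 3990/(-13/414) - 163562656/20833 = 3990*(-414/13) - 163562656/20833 = -1651860/13 - 163562656/20833 = -36539513908/270829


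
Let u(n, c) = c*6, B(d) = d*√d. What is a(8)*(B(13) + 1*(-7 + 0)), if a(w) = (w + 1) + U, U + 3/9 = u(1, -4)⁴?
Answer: -6967478/3 + 12939602*√13/3 ≈ 1.3229e+7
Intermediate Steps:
B(d) = d^(3/2)
u(n, c) = 6*c
U = 995327/3 (U = -⅓ + (6*(-4))⁴ = -⅓ + (-24)⁴ = -⅓ + 331776 = 995327/3 ≈ 3.3178e+5)
a(w) = 995330/3 + w (a(w) = (w + 1) + 995327/3 = (1 + w) + 995327/3 = 995330/3 + w)
a(8)*(B(13) + 1*(-7 + 0)) = (995330/3 + 8)*(13^(3/2) + 1*(-7 + 0)) = 995354*(13*√13 + 1*(-7))/3 = 995354*(13*√13 - 7)/3 = 995354*(-7 + 13*√13)/3 = -6967478/3 + 12939602*√13/3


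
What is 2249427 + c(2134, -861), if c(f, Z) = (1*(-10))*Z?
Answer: 2258037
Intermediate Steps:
c(f, Z) = -10*Z
2249427 + c(2134, -861) = 2249427 - 10*(-861) = 2249427 + 8610 = 2258037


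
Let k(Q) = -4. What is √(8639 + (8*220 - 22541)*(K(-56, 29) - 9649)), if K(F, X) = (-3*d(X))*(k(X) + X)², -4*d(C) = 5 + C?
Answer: 11*I*√4319758/2 ≈ 11431.0*I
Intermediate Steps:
d(C) = -5/4 - C/4 (d(C) = -(5 + C)/4 = -5/4 - C/4)
K(F, X) = (-4 + X)²*(15/4 + 3*X/4) (K(F, X) = (-3*(-5/4 - X/4))*(-4 + X)² = (15/4 + 3*X/4)*(-4 + X)² = (-4 + X)²*(15/4 + 3*X/4))
√(8639 + (8*220 - 22541)*(K(-56, 29) - 9649)) = √(8639 + (8*220 - 22541)*(3*(-4 + 29)²*(5 + 29)/4 - 9649)) = √(8639 + (1760 - 22541)*((¾)*25²*34 - 9649)) = √(8639 - 20781*((¾)*625*34 - 9649)) = √(8639 - 20781*(31875/2 - 9649)) = √(8639 - 20781*12577/2) = √(8639 - 261362637/2) = √(-261345359/2) = 11*I*√4319758/2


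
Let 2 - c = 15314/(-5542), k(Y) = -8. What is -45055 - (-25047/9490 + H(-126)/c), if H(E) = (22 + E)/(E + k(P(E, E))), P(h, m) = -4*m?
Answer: -378095202803779/8392320170 ≈ -45053.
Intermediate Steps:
c = 13199/2771 (c = 2 - 15314/(-5542) = 2 - 15314*(-1)/5542 = 2 - 1*(-7657/2771) = 2 + 7657/2771 = 13199/2771 ≈ 4.7633)
H(E) = (22 + E)/(-8 + E) (H(E) = (22 + E)/(E - 8) = (22 + E)/(-8 + E))
-45055 - (-25047/9490 + H(-126)/c) = -45055 - (-25047/9490 + ((22 - 126)/(-8 - 126))/(13199/2771)) = -45055 - (-25047*1/9490 + (-104/(-134))*(2771/13199)) = -45055 - (-25047/9490 - 1/134*(-104)*(2771/13199)) = -45055 - (-25047/9490 + (52/67)*(2771/13199)) = -45055 - (-25047/9490 + 144092/884333) = -45055 - 1*(-20782455571/8392320170) = -45055 + 20782455571/8392320170 = -378095202803779/8392320170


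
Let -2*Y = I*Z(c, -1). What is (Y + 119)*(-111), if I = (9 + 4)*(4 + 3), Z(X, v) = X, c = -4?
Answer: -33411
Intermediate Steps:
I = 91 (I = 13*7 = 91)
Y = 182 (Y = -91*(-4)/2 = -1/2*(-364) = 182)
(Y + 119)*(-111) = (182 + 119)*(-111) = 301*(-111) = -33411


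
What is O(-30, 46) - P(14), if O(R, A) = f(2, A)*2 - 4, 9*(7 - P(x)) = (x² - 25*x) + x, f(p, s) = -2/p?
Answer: -257/9 ≈ -28.556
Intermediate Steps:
P(x) = 7 - x²/9 + 8*x/3 (P(x) = 7 - ((x² - 25*x) + x)/9 = 7 - (x² - 24*x)/9 = 7 + (-x²/9 + 8*x/3) = 7 - x²/9 + 8*x/3)
O(R, A) = -6 (O(R, A) = -2/2*2 - 4 = -2*½*2 - 4 = -1*2 - 4 = -2 - 4 = -6)
O(-30, 46) - P(14) = -6 - (7 - ⅑*14² + (8/3)*14) = -6 - (7 - ⅑*196 + 112/3) = -6 - (7 - 196/9 + 112/3) = -6 - 1*203/9 = -6 - 203/9 = -257/9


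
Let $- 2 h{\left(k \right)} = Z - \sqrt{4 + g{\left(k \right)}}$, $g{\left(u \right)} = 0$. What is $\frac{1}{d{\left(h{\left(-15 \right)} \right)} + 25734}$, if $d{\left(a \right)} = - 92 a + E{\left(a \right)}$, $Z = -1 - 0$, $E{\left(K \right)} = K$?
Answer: $\frac{2}{51195} \approx 3.9066 \cdot 10^{-5}$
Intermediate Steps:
$Z = -1$ ($Z = -1 + 0 = -1$)
$h{\left(k \right)} = \frac{3}{2}$ ($h{\left(k \right)} = - \frac{-1 - \sqrt{4 + 0}}{2} = - \frac{-1 - \sqrt{4}}{2} = - \frac{-1 - 2}{2} = \left(- \frac{1}{2}\right) \left(-3\right) = \frac{3}{2}$)
$d{\left(a \right)} = - 91 a$ ($d{\left(a \right)} = - 92 a + a = - 91 a$)
$\frac{1}{d{\left(h{\left(-15 \right)} \right)} + 25734} = \frac{1}{\left(-91\right) \frac{3}{2} + 25734} = \frac{1}{- \frac{273}{2} + 25734} = \frac{1}{\frac{51195}{2}} = \frac{2}{51195}$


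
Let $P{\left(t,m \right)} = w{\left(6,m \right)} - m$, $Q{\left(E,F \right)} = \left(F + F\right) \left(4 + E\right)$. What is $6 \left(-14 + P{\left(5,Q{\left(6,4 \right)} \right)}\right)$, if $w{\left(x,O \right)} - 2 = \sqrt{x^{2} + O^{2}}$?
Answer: $-552 + 12 \sqrt{1609} \approx -70.652$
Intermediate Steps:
$w{\left(x,O \right)} = 2 + \sqrt{O^{2} + x^{2}}$ ($w{\left(x,O \right)} = 2 + \sqrt{x^{2} + O^{2}} = 2 + \sqrt{O^{2} + x^{2}}$)
$Q{\left(E,F \right)} = 2 F \left(4 + E\right)$
$P{\left(t,m \right)} = 2 + \sqrt{36 + m^{2}} - m$ ($P{\left(t,m \right)} = \left(2 + \sqrt{m^{2} + 6^{2}}\right) - m = \left(2 + \sqrt{m^{2} + 36}\right) - m = \left(2 + \sqrt{36 + m^{2}}\right) - m = 2 + \sqrt{36 + m^{2}} - m$)
$6 \left(-14 + P{\left(5,Q{\left(6,4 \right)} \right)}\right) = 6 \left(-14 + \left(2 + \sqrt{36 + \left(2 \cdot 4 \left(4 + 6\right)\right)^{2}} - 2 \cdot 4 \left(4 + 6\right)\right)\right) = 6 \left(-14 + \left(2 + \sqrt{36 + \left(2 \cdot 4 \cdot 10\right)^{2}} - 2 \cdot 4 \cdot 10\right)\right) = 6 \left(-14 + \left(2 + \sqrt{36 + 80^{2}} - 80\right)\right) = 6 \left(-14 + \left(2 + \sqrt{36 + 6400} - 80\right)\right) = 6 \left(-14 + \left(2 + \sqrt{6436} - 80\right)\right) = 6 \left(-14 + \left(2 + 2 \sqrt{1609} - 80\right)\right) = 6 \left(-14 - \left(78 - 2 \sqrt{1609}\right)\right) = 6 \left(-92 + 2 \sqrt{1609}\right) = -552 + 12 \sqrt{1609}$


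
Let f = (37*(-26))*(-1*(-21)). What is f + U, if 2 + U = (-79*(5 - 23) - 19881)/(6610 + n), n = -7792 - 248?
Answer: -28873261/1430 ≈ -20191.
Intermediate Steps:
n = -8040
f = -20202 (f = -962*21 = -20202)
U = 15599/1430 (U = -2 + (-79*(5 - 23) - 19881)/(6610 - 8040) = -2 + (-79*(-18) - 19881)/(-1430) = -2 + (1422 - 19881)*(-1/1430) = -2 - 18459*(-1/1430) = -2 + 18459/1430 = 15599/1430 ≈ 10.908)
f + U = -20202 + 15599/1430 = -28873261/1430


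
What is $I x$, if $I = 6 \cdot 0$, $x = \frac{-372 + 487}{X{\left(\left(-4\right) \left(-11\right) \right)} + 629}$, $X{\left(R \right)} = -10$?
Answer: $0$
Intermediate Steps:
$x = \frac{115}{619}$ ($x = \frac{-372 + 487}{-10 + 629} = \frac{115}{619} \approx 0.18578$)
$I = 0$
$I x = 0 \cdot \frac{115}{619} = 0$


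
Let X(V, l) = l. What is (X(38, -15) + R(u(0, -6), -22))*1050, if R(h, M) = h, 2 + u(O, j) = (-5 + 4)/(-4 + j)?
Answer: -17745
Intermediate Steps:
u(O, j) = -2 - 1/(-4 + j) (u(O, j) = -2 + (-5 + 4)/(-4 + j) = -2 - 1/(-4 + j))
(X(38, -15) + R(u(0, -6), -22))*1050 = (-15 + (7 - 2*(-6))/(-4 - 6))*1050 = (-15 + (7 + 12)/(-10))*1050 = (-15 - ⅒*19)*1050 = (-15 - 19/10)*1050 = -169/10*1050 = -17745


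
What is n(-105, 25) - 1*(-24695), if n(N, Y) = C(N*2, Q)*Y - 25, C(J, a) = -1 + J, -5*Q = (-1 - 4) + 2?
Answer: 19395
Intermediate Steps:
Q = ⅗ (Q = -((-1 - 4) + 2)/5 = -(-5 + 2)/5 = -⅕*(-3) = ⅗ ≈ 0.60000)
n(N, Y) = -25 + Y*(-1 + 2*N) (n(N, Y) = (-1 + N*2)*Y - 25 = (-1 + 2*N)*Y - 25 = Y*(-1 + 2*N) - 25 = -25 + Y*(-1 + 2*N))
n(-105, 25) - 1*(-24695) = (-25 + 25*(-1 + 2*(-105))) - 1*(-24695) = (-25 + 25*(-1 - 210)) + 24695 = (-25 + 25*(-211)) + 24695 = (-25 - 5275) + 24695 = -5300 + 24695 = 19395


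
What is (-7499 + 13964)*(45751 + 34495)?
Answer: 518790390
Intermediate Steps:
(-7499 + 13964)*(45751 + 34495) = 6465*80246 = 518790390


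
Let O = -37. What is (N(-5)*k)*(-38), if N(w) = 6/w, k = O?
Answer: -8436/5 ≈ -1687.2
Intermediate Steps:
k = -37
(N(-5)*k)*(-38) = ((6/(-5))*(-37))*(-38) = ((6*(-⅕))*(-37))*(-38) = -6/5*(-37)*(-38) = (222/5)*(-38) = -8436/5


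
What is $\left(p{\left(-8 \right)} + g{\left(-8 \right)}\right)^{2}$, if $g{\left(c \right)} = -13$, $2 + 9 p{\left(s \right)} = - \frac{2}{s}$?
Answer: $\frac{225625}{1296} \approx 174.09$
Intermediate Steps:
$p{\left(s \right)} = - \frac{2}{9} - \frac{2}{9 s}$ ($p{\left(s \right)} = - \frac{2}{9} + \frac{\left(-2\right) \frac{1}{s}}{9} = - \frac{2}{9} - \frac{2}{9 s}$)
$\left(p{\left(-8 \right)} + g{\left(-8 \right)}\right)^{2} = \left(\frac{2 \left(-1 - -8\right)}{9 \left(-8\right)} - 13\right)^{2} = \left(\frac{2}{9} \left(- \frac{1}{8}\right) \left(-1 + 8\right) - 13\right)^{2} = \left(\frac{2}{9} \left(- \frac{1}{8}\right) 7 - 13\right)^{2} = \left(- \frac{7}{36} - 13\right)^{2} = \left(- \frac{475}{36}\right)^{2} = \frac{225625}{1296}$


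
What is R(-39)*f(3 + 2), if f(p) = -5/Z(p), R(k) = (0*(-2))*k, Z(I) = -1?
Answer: 0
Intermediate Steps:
R(k) = 0 (R(k) = 0*k = 0)
f(p) = 5 (f(p) = -5/(-1) = -5*(-1) = 5)
R(-39)*f(3 + 2) = 0*5 = 0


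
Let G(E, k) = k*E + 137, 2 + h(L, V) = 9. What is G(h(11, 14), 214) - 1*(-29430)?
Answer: 31065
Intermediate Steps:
h(L, V) = 7 (h(L, V) = -2 + 9 = 7)
G(E, k) = 137 + E*k (G(E, k) = E*k + 137 = 137 + E*k)
G(h(11, 14), 214) - 1*(-29430) = (137 + 7*214) - 1*(-29430) = (137 + 1498) + 29430 = 1635 + 29430 = 31065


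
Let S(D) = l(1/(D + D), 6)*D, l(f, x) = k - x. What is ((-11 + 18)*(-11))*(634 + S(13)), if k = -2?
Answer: -40810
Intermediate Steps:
l(f, x) = -2 - x
S(D) = -8*D (S(D) = (-2 - 1*6)*D = (-2 - 6)*D = -8*D)
((-11 + 18)*(-11))*(634 + S(13)) = ((-11 + 18)*(-11))*(634 - 8*13) = (7*(-11))*(634 - 104) = -77*530 = -40810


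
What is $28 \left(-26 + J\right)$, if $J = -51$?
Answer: $-2156$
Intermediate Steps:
$28 \left(-26 + J\right) = 28 \left(-26 - 51\right) = 28 \left(-77\right) = -2156$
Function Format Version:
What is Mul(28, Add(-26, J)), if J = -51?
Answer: -2156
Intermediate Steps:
Mul(28, Add(-26, J)) = Mul(28, Add(-26, -51)) = Mul(28, -77) = -2156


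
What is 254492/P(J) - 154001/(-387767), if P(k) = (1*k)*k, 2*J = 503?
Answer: 433698036465/98108540903 ≈ 4.4206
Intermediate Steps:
J = 503/2 (J = (½)*503 = 503/2 ≈ 251.50)
P(k) = k² (P(k) = k*k = k²)
254492/P(J) - 154001/(-387767) = 254492/((503/2)²) - 154001/(-387767) = 254492/(253009/4) - 154001*(-1/387767) = 254492*(4/253009) + 154001/387767 = 1017968/253009 + 154001/387767 = 433698036465/98108540903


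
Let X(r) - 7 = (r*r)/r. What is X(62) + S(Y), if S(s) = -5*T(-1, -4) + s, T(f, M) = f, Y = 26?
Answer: 100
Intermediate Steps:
X(r) = 7 + r (X(r) = 7 + (r*r)/r = 7 + r²/r = 7 + r)
S(s) = 5 + s (S(s) = -5*(-1) + s = 5 + s)
X(62) + S(Y) = (7 + 62) + (5 + 26) = 69 + 31 = 100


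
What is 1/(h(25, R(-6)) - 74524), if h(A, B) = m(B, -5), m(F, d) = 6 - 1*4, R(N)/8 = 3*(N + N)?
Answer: -1/74522 ≈ -1.3419e-5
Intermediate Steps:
R(N) = 48*N (R(N) = 8*(3*(N + N)) = 8*(3*(2*N)) = 8*(6*N) = 48*N)
m(F, d) = 2 (m(F, d) = 6 - 4 = 2)
h(A, B) = 2
1/(h(25, R(-6)) - 74524) = 1/(2 - 74524) = 1/(-74522) = -1/74522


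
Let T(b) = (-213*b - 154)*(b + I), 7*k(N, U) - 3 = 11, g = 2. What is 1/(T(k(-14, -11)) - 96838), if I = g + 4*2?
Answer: -1/103798 ≈ -9.6341e-6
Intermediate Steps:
I = 10 (I = 2 + 4*2 = 2 + 8 = 10)
k(N, U) = 2 (k(N, U) = 3/7 + (⅐)*11 = 3/7 + 11/7 = 2)
T(b) = (-154 - 213*b)*(10 + b) (T(b) = (-213*b - 154)*(b + 10) = (-154 - 213*b)*(10 + b))
1/(T(k(-14, -11)) - 96838) = 1/((-1540 - 2284*2 - 213*2²) - 96838) = 1/((-1540 - 4568 - 213*4) - 96838) = 1/((-1540 - 4568 - 852) - 96838) = 1/(-6960 - 96838) = 1/(-103798) = -1/103798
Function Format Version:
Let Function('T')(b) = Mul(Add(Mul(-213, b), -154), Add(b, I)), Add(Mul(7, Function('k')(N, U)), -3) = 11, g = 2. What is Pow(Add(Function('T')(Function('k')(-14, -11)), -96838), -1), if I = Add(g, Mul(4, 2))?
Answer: Rational(-1, 103798) ≈ -9.6341e-6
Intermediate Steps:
I = 10 (I = Add(2, Mul(4, 2)) = Add(2, 8) = 10)
Function('k')(N, U) = 2 (Function('k')(N, U) = Add(Rational(3, 7), Mul(Rational(1, 7), 11)) = Add(Rational(3, 7), Rational(11, 7)) = 2)
Function('T')(b) = Mul(Add(-154, Mul(-213, b)), Add(10, b)) (Function('T')(b) = Mul(Add(Mul(-213, b), -154), Add(b, 10)) = Mul(Add(-154, Mul(-213, b)), Add(10, b)))
Pow(Add(Function('T')(Function('k')(-14, -11)), -96838), -1) = Pow(Add(Add(-1540, Mul(-2284, 2), Mul(-213, Pow(2, 2))), -96838), -1) = Pow(Add(Add(-1540, -4568, Mul(-213, 4)), -96838), -1) = Pow(Add(Add(-1540, -4568, -852), -96838), -1) = Pow(Add(-6960, -96838), -1) = Pow(-103798, -1) = Rational(-1, 103798)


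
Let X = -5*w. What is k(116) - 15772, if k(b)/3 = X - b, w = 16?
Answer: -16360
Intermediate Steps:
X = -80 (X = -5*16 = -80)
k(b) = -240 - 3*b (k(b) = 3*(-80 - b) = -240 - 3*b)
k(116) - 15772 = (-240 - 3*116) - 15772 = (-240 - 348) - 15772 = -588 - 15772 = -16360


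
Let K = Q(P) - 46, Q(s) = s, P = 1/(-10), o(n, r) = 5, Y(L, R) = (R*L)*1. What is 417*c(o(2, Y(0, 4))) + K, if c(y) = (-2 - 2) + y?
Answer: 3709/10 ≈ 370.90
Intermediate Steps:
Y(L, R) = L*R (Y(L, R) = (L*R)*1 = L*R)
P = -1/10 ≈ -0.10000
c(y) = -4 + y
K = -461/10 (K = -1/10 - 46 = -461/10 ≈ -46.100)
417*c(o(2, Y(0, 4))) + K = 417*(-4 + 5) - 461/10 = 417*1 - 461/10 = 417 - 461/10 = 3709/10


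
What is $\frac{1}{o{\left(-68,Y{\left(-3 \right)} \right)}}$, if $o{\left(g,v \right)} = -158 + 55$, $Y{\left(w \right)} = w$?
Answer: $- \frac{1}{103} \approx -0.0097087$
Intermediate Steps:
$o{\left(g,v \right)} = -103$
$\frac{1}{o{\left(-68,Y{\left(-3 \right)} \right)}} = \frac{1}{-103} = - \frac{1}{103}$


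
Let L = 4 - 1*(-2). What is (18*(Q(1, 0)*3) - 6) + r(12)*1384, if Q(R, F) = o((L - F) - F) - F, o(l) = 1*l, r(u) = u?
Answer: 16926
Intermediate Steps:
L = 6 (L = 4 + 2 = 6)
o(l) = l
Q(R, F) = 6 - 3*F (Q(R, F) = ((6 - F) - F) - F = (6 - 2*F) - F = 6 - 3*F)
(18*(Q(1, 0)*3) - 6) + r(12)*1384 = (18*((6 - 3*0)*3) - 6) + 12*1384 = (18*((6 + 0)*3) - 6) + 16608 = (18*(6*3) - 6) + 16608 = (18*18 - 6) + 16608 = (324 - 6) + 16608 = 318 + 16608 = 16926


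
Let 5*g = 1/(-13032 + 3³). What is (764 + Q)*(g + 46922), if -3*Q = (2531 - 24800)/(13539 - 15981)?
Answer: 1133951601469997/31758210 ≈ 3.5706e+7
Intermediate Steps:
Q = -7423/2442 (Q = -(2531 - 24800)/(3*(13539 - 15981)) = -(-7423)/(-2442) = -(-7423)*(-1)/2442 = -⅓*7423/814 = -7423/2442 ≈ -3.0397)
g = -1/65025 (g = 1/(5*(-13032 + 3³)) = 1/(5*(-13032 + 27)) = (⅕)/(-13005) = (⅕)*(-1/13005) = -1/65025 ≈ -1.5379e-5)
(764 + Q)*(g + 46922) = (764 - 7423/2442)*(-1/65025 + 46922) = (1858265/2442)*(3051103049/65025) = 1133951601469997/31758210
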